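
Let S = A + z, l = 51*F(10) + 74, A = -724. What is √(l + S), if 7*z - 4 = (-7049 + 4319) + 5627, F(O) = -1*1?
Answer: I*√14042/7 ≈ 16.928*I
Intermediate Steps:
F(O) = -1
z = 2901/7 (z = 4/7 + ((-7049 + 4319) + 5627)/7 = 4/7 + (-2730 + 5627)/7 = 4/7 + (⅐)*2897 = 4/7 + 2897/7 = 2901/7 ≈ 414.43)
l = 23 (l = 51*(-1) + 74 = -51 + 74 = 23)
S = -2167/7 (S = -724 + 2901/7 = -2167/7 ≈ -309.57)
√(l + S) = √(23 - 2167/7) = √(-2006/7) = I*√14042/7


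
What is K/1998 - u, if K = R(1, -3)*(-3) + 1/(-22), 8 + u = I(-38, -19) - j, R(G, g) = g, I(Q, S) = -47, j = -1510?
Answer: -63955783/43956 ≈ -1455.0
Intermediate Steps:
u = 1455 (u = -8 + (-47 - 1*(-1510)) = -8 + (-47 + 1510) = -8 + 1463 = 1455)
K = 197/22 (K = -3*(-3) + 1/(-22) = 9 - 1/22 = 197/22 ≈ 8.9545)
K/1998 - u = (197/22)/1998 - 1*1455 = (197/22)*(1/1998) - 1455 = 197/43956 - 1455 = -63955783/43956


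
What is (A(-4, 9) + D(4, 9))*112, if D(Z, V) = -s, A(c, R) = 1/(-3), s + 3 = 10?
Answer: -2464/3 ≈ -821.33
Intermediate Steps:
s = 7 (s = -3 + 10 = 7)
A(c, R) = -1/3
D(Z, V) = -7 (D(Z, V) = -1*7 = -7)
(A(-4, 9) + D(4, 9))*112 = (-1/3 - 7)*112 = -22/3*112 = -2464/3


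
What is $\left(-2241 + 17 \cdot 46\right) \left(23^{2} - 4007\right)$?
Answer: $5074402$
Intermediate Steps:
$\left(-2241 + 17 \cdot 46\right) \left(23^{2} - 4007\right) = \left(-2241 + 782\right) \left(529 - 4007\right) = \left(-1459\right) \left(-3478\right) = 5074402$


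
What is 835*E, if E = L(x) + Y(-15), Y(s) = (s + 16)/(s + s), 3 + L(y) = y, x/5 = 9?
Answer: 210253/6 ≈ 35042.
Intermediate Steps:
x = 45 (x = 5*9 = 45)
L(y) = -3 + y
Y(s) = (16 + s)/(2*s) (Y(s) = (16 + s)/((2*s)) = (16 + s)*(1/(2*s)) = (16 + s)/(2*s))
E = 1259/30 (E = (-3 + 45) + (½)*(16 - 15)/(-15) = 42 + (½)*(-1/15)*1 = 42 - 1/30 = 1259/30 ≈ 41.967)
835*E = 835*(1259/30) = 210253/6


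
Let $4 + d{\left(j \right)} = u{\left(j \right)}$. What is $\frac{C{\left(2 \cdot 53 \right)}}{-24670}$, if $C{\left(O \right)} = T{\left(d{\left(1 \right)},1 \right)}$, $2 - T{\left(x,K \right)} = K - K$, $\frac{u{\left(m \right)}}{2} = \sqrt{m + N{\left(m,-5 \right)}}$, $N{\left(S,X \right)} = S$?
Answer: $- \frac{1}{12335} \approx -8.107 \cdot 10^{-5}$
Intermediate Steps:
$u{\left(m \right)} = 2 \sqrt{2} \sqrt{m}$ ($u{\left(m \right)} = 2 \sqrt{m + m} = 2 \sqrt{2 m} = 2 \sqrt{2} \sqrt{m}$)
$d{\left(j \right)} = -4 + 2 \sqrt{2} \sqrt{j}$
$T{\left(x,K \right)} = 2$ ($T{\left(x,K \right)} = 2 - \left(K - K\right) = 2 - 0 = 2 + 0 = 2$)
$C{\left(O \right)} = 2$
$\frac{C{\left(2 \cdot 53 \right)}}{-24670} = \frac{2}{-24670} = 2 \left(- \frac{1}{24670}\right) = - \frac{1}{12335}$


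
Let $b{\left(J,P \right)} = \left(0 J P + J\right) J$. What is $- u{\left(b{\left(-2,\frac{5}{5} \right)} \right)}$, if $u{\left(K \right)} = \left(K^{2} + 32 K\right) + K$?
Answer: $-148$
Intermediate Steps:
$b{\left(J,P \right)} = J^{2}$ ($b{\left(J,P \right)} = \left(0 P + J\right) J = \left(0 + J\right) J = J J = J^{2}$)
$u{\left(K \right)} = K^{2} + 33 K$
$- u{\left(b{\left(-2,\frac{5}{5} \right)} \right)} = - \left(-2\right)^{2} \left(33 + \left(-2\right)^{2}\right) = - 4 \left(33 + 4\right) = - 4 \cdot 37 = \left(-1\right) 148 = -148$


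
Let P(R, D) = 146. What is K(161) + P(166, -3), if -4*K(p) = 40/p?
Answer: 23496/161 ≈ 145.94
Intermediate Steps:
K(p) = -10/p
K(161) + P(166, -3) = -10/161 + 146 = 23496/161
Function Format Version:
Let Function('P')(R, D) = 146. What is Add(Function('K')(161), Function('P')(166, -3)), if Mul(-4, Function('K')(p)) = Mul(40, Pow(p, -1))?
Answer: Rational(23496, 161) ≈ 145.94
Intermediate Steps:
Function('K')(p) = Mul(-10, Pow(p, -1)) (Function('K')(p) = Mul(Rational(-1, 4), Mul(40, Pow(p, -1))) = Mul(-10, Pow(p, -1)))
Add(Function('K')(161), Function('P')(166, -3)) = Add(Mul(-10, Pow(161, -1)), 146) = Add(Mul(-10, Rational(1, 161)), 146) = Add(Rational(-10, 161), 146) = Rational(23496, 161)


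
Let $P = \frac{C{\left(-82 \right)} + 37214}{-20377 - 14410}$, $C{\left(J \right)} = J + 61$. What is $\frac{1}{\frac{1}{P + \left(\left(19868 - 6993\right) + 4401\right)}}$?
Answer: $\frac{600943019}{34787} \approx 17275.0$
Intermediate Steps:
$C{\left(J \right)} = 61 + J$
$P = - \frac{37193}{34787}$ ($P = \frac{\left(61 - 82\right) + 37214}{-20377 - 14410} = \frac{-21 + 37214}{-34787} = 37193 \left(- \frac{1}{34787}\right) = - \frac{37193}{34787} \approx -1.0692$)
$\frac{1}{\frac{1}{P + \left(\left(19868 - 6993\right) + 4401\right)}} = \frac{1}{\frac{1}{- \frac{37193}{34787} + \left(\left(19868 - 6993\right) + 4401\right)}} = \frac{1}{\frac{1}{- \frac{37193}{34787} + \left(12875 + 4401\right)}} = \frac{1}{\frac{1}{- \frac{37193}{34787} + 17276}} = \frac{1}{\frac{1}{\frac{600943019}{34787}}} = \frac{1}{\frac{34787}{600943019}} = \frac{600943019}{34787}$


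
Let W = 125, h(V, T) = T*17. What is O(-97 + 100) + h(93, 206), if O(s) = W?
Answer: 3627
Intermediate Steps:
h(V, T) = 17*T
O(s) = 125
O(-97 + 100) + h(93, 206) = 125 + 17*206 = 125 + 3502 = 3627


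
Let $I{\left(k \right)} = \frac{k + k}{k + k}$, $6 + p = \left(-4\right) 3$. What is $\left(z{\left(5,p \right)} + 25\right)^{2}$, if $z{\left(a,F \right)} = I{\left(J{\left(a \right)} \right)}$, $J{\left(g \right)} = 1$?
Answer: $676$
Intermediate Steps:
$p = -18$ ($p = -6 - 12 = -18$)
$I{\left(k \right)} = 1$ ($I{\left(k \right)} = \frac{2 k}{2 k} = 2 k \frac{1}{2 k} = 1$)
$z{\left(a,F \right)} = 1$
$\left(z{\left(5,p \right)} + 25\right)^{2} = \left(1 + 25\right)^{2} = 26^{2} = 676$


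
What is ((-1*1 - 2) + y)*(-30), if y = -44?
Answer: 1410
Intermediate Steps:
((-1*1 - 2) + y)*(-30) = ((-1*1 - 2) - 44)*(-30) = ((-1 - 2) - 44)*(-30) = (-3 - 44)*(-30) = -47*(-30) = 1410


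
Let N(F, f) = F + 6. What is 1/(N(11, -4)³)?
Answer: 1/4913 ≈ 0.00020354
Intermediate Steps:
N(F, f) = 6 + F
1/(N(11, -4)³) = 1/((6 + 11)³) = 1/(17³) = 1/4913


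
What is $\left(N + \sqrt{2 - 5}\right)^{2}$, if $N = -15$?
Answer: $\left(15 - i \sqrt{3}\right)^{2} \approx 222.0 - 51.962 i$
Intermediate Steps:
$\left(N + \sqrt{2 - 5}\right)^{2} = \left(-15 + \sqrt{2 - 5}\right)^{2} = \left(-15 + \sqrt{-3}\right)^{2} = \left(-15 + i \sqrt{3}\right)^{2}$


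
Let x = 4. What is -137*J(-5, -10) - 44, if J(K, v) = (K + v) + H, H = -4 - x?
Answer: 3107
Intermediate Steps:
H = -8 (H = -4 - 1*4 = -4 - 4 = -8)
J(K, v) = -8 + K + v (J(K, v) = (K + v) - 8 = -8 + K + v)
-137*J(-5, -10) - 44 = -137*(-8 - 5 - 10) - 44 = -137*(-23) - 44 = 3151 - 44 = 3107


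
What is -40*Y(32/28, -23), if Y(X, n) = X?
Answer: -320/7 ≈ -45.714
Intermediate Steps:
-40*Y(32/28, -23) = -1280/28 = -40*8/7 = -320/7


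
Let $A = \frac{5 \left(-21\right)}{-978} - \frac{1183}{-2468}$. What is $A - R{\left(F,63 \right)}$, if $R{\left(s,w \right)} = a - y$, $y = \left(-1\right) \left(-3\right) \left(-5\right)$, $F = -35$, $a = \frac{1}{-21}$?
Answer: $- \frac{121360777}{8447964} \approx -14.366$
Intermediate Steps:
$a = - \frac{1}{21} \approx -0.047619$
$y = -15$ ($y = 3 \left(-5\right) = -15$)
$A = \frac{236019}{402284}$ ($A = \left(-105\right) \left(- \frac{1}{978}\right) - - \frac{1183}{2468} = \frac{35}{326} + \frac{1183}{2468} = \frac{236019}{402284} \approx 0.5867$)
$R{\left(s,w \right)} = \frac{314}{21}$ ($R{\left(s,w \right)} = - \frac{1}{21} - -15 = - \frac{1}{21} + 15 = \frac{314}{21}$)
$A - R{\left(F,63 \right)} = \frac{236019}{402284} - \frac{314}{21} = - \frac{121360777}{8447964}$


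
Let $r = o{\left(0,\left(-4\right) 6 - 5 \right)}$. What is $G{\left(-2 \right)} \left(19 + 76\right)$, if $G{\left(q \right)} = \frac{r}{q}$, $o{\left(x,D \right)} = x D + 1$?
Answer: $- \frac{95}{2} \approx -47.5$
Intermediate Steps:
$o{\left(x,D \right)} = 1 + D x$ ($o{\left(x,D \right)} = D x + 1 = 1 + D x$)
$r = 1$ ($r = 1 + \left(\left(-4\right) 6 - 5\right) 0 = 1 + \left(-24 - 5\right) 0 = 1 - 0 = 1 + 0 = 1$)
$G{\left(q \right)} = \frac{1}{q}$ ($G{\left(q \right)} = 1 \frac{1}{q} = \frac{1}{q}$)
$G{\left(-2 \right)} \left(19 + 76\right) = \frac{19 + 76}{-2} = \left(- \frac{1}{2}\right) 95 = - \frac{95}{2}$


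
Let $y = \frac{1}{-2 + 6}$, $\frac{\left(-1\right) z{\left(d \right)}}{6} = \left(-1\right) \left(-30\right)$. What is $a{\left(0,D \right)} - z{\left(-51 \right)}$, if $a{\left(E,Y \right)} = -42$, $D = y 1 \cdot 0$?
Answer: $138$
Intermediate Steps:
$z{\left(d \right)} = -180$ ($z{\left(d \right)} = - 6 \left(\left(-1\right) \left(-30\right)\right) = \left(-6\right) 30 = -180$)
$y = \frac{1}{4} \approx 0.25$
$D = 0$ ($D = \frac{1}{4} \cdot 1 \cdot 0 = \frac{1}{4} \cdot 0 = 0$)
$a{\left(0,D \right)} - z{\left(-51 \right)} = -42 - -180 = -42 + 180 = 138$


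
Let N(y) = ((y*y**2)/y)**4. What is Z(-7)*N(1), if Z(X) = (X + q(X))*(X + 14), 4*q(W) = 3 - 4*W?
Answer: 21/4 ≈ 5.2500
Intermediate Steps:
q(W) = 3/4 - W (q(W) = (3 - 4*W)/4 = 3/4 - W)
N(y) = y**8 (N(y) = (y**3/y)**4 = (y**2)**4 = y**8)
Z(X) = 21/2 + 3*X/4 (Z(X) = (X + (3/4 - X))*(X + 14) = 3*(14 + X)/4 = 21/2 + 3*X/4)
Z(-7)*N(1) = (21/2 + (3/4)*(-7))*1**8 = (21/2 - 21/4)*1 = (21/4)*1 = 21/4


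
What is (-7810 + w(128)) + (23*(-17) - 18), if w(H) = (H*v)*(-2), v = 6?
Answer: -9755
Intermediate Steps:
w(H) = -12*H (w(H) = (H*6)*(-2) = (6*H)*(-2) = -12*H)
(-7810 + w(128)) + (23*(-17) - 18) = (-7810 - 12*128) + (23*(-17) - 18) = (-7810 - 1536) + (-391 - 18) = -9346 - 409 = -9755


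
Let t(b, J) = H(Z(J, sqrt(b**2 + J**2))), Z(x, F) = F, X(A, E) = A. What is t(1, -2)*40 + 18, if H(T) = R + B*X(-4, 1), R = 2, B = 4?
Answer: -542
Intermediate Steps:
H(T) = -14 (H(T) = 2 + 4*(-4) = 2 - 16 = -14)
t(b, J) = -14
t(1, -2)*40 + 18 = -14*40 + 18 = -560 + 18 = -542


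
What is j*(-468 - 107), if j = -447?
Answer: 257025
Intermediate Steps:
j*(-468 - 107) = -447*(-468 - 107) = -447*(-575) = 257025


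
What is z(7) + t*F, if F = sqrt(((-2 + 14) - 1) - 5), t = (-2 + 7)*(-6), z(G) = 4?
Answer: 4 - 30*sqrt(6) ≈ -69.485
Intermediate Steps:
t = -30 (t = 5*(-6) = -30)
F = sqrt(6) (F = sqrt((12 - 1) - 5) = sqrt(11 - 5) = sqrt(6) ≈ 2.4495)
z(7) + t*F = 4 - 30*sqrt(6)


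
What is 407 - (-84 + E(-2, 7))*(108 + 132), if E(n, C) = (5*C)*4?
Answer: -13033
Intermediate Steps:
E(n, C) = 20*C
407 - (-84 + E(-2, 7))*(108 + 132) = 407 - (-84 + 20*7)*(108 + 132) = 407 - (-84 + 140)*240 = 407 - 56*240 = 407 - 1*13440 = 407 - 13440 = -13033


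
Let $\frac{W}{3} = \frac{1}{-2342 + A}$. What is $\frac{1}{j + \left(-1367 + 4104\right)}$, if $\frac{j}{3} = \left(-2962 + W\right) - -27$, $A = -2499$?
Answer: $- \frac{4841}{29375197} \approx -0.0001648$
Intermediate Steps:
$W = - \frac{3}{4841}$ ($W = \frac{3}{-2342 - 2499} = \frac{3}{-4841} = 3 \left(- \frac{1}{4841}\right) = - \frac{3}{4841} \approx -0.00061971$)
$j = - \frac{42625014}{4841}$ ($j = 3 \left(\left(-2962 - \frac{3}{4841}\right) - -27\right) = 3 \left(- \frac{14339045}{4841} + 27\right) = 3 \left(- \frac{14208338}{4841}\right) = - \frac{42625014}{4841} \approx -8805.0$)
$\frac{1}{j + \left(-1367 + 4104\right)} = \frac{1}{- \frac{42625014}{4841} + \left(-1367 + 4104\right)} = \frac{1}{- \frac{42625014}{4841} + 2737} = \frac{1}{- \frac{29375197}{4841}} = - \frac{4841}{29375197}$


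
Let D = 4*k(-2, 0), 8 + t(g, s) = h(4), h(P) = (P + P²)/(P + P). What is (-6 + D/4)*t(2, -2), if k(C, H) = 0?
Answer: 33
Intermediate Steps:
h(P) = (P + P²)/(2*P) (h(P) = (P + P²)/((2*P)) = (P + P²)*(1/(2*P)) = (P + P²)/(2*P))
t(g, s) = -11/2 (t(g, s) = -8 + (½ + (½)*4) = -8 + (½ + 2) = -8 + 5/2 = -11/2)
D = 0 (D = 4*0 = 0)
(-6 + D/4)*t(2, -2) = (-6 + 0/4)*(-11/2) = (-6 + 0*(¼))*(-11/2) = (-6 + 0)*(-11/2) = -6*(-11/2) = 33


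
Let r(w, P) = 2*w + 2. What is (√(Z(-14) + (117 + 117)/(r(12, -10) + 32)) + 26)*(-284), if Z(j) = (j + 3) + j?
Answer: -7384 - 1136*I*√1102/29 ≈ -7384.0 - 1300.4*I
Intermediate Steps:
r(w, P) = 2 + 2*w
Z(j) = 3 + 2*j (Z(j) = (3 + j) + j = 3 + 2*j)
(√(Z(-14) + (117 + 117)/(r(12, -10) + 32)) + 26)*(-284) = (√((3 + 2*(-14)) + (117 + 117)/((2 + 2*12) + 32)) + 26)*(-284) = (√((3 - 28) + 234/((2 + 24) + 32)) + 26)*(-284) = (√(-25 + 234/(26 + 32)) + 26)*(-284) = (√(-25 + 234/58) + 26)*(-284) = (√(-25 + 234*(1/58)) + 26)*(-284) = (√(-25 + 117/29) + 26)*(-284) = (√(-608/29) + 26)*(-284) = (4*I*√1102/29 + 26)*(-284) = (26 + 4*I*√1102/29)*(-284) = -7384 - 1136*I*√1102/29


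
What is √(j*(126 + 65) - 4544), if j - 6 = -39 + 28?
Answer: 3*I*√611 ≈ 74.155*I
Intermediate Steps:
j = -5 (j = 6 + (-39 + 28) = 6 - 11 = -5)
√(j*(126 + 65) - 4544) = √(-5*(126 + 65) - 4544) = √(-5*191 - 4544) = √(-955 - 4544) = √(-5499) = 3*I*√611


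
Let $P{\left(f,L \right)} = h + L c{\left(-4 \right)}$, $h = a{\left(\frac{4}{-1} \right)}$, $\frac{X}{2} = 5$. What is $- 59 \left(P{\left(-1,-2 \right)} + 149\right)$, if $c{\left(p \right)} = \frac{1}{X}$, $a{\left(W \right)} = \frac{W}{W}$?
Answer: $- \frac{44191}{5} \approx -8838.2$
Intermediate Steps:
$X = 10$ ($X = 2 \cdot 5 = 10$)
$a{\left(W \right)} = 1$
$h = 1$
$c{\left(p \right)} = \frac{1}{10}$
$P{\left(f,L \right)} = 1 + \frac{L}{10}$ ($P{\left(f,L \right)} = 1 + L \frac{1}{10} = 1 + \frac{L}{10}$)
$- 59 \left(P{\left(-1,-2 \right)} + 149\right) = - 59 \left(\left(1 + \frac{1}{10} \left(-2\right)\right) + 149\right) = - 59 \left(\left(1 - \frac{1}{5}\right) + 149\right) = - 59 \left(\frac{4}{5} + 149\right) = \left(-59\right) \frac{749}{5} = - \frac{44191}{5}$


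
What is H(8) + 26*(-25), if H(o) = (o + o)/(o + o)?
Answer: -649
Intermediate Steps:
H(o) = 1 (H(o) = (2*o)/((2*o)) = (2*o)*(1/(2*o)) = 1)
H(8) + 26*(-25) = 1 + 26*(-25) = 1 - 650 = -649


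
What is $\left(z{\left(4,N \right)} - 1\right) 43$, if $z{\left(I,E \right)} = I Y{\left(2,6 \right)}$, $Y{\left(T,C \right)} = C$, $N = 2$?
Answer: $989$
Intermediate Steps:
$z{\left(I,E \right)} = 6 I$ ($z{\left(I,E \right)} = I 6 = 6 I$)
$\left(z{\left(4,N \right)} - 1\right) 43 = \left(6 \cdot 4 - 1\right) 43 = \left(24 - 1\right) 43 = 23 \cdot 43 = 989$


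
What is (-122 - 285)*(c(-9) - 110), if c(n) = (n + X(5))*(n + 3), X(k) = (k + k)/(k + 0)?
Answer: 27676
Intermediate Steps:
X(k) = 2 (X(k) = (2*k)/k = 2)
c(n) = (2 + n)*(3 + n) (c(n) = (n + 2)*(n + 3) = (2 + n)*(3 + n))
(-122 - 285)*(c(-9) - 110) = (-122 - 285)*((6 + (-9)² + 5*(-9)) - 110) = -407*((6 + 81 - 45) - 110) = -407*(42 - 110) = -407*(-68) = 27676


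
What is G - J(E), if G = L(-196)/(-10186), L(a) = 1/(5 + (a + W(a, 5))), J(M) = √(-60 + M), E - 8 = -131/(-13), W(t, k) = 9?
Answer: 1/1853852 - I*√7085/13 ≈ 5.3942e-7 - 6.4748*I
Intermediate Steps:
E = 235/13 (E = 8 - 131/(-13) = 8 - 131*(-1/13) = 8 + 131/13 = 235/13 ≈ 18.077)
L(a) = 1/(14 + a) (L(a) = 1/(5 + (a + 9)) = 1/(5 + (9 + a)) = 1/(14 + a))
G = 1/1853852 (G = 1/((14 - 196)*(-10186)) = -1/10186/(-182) = -1/182*(-1/10186) = 1/1853852 ≈ 5.3942e-7)
G - J(E) = 1/1853852 - √(-60 + 235/13) = 1/1853852 - √(-545/13) = 1/1853852 - I*√7085/13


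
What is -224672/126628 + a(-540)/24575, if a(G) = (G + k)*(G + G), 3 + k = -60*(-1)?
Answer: 3026645776/155594155 ≈ 19.452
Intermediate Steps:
k = 57 (k = -3 - 60*(-1) = -3 + 60 = 57)
a(G) = 2*G*(57 + G) (a(G) = (G + 57)*(G + G) = (57 + G)*(2*G) = 2*G*(57 + G))
-224672/126628 + a(-540)/24575 = -224672/126628 + (2*(-540)*(57 - 540))/24575 = -224672*1/126628 + (2*(-540)*(-483))*(1/24575) = -56168/31657 + 521640*(1/24575) = -56168/31657 + 104328/4915 = 3026645776/155594155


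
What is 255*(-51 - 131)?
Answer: -46410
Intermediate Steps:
255*(-51 - 131) = 255*(-182) = -46410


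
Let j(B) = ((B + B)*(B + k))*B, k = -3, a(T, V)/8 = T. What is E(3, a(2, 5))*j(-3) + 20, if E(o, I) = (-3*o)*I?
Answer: 15572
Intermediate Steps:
a(T, V) = 8*T
j(B) = 2*B²*(-3 + B) (j(B) = ((B + B)*(B - 3))*B = ((2*B)*(-3 + B))*B = (2*B*(-3 + B))*B = 2*B²*(-3 + B))
E(o, I) = -3*I*o
E(3, a(2, 5))*j(-3) + 20 = (-3*8*2*3)*(2*(-3)²*(-3 - 3)) + 20 = (-3*16*3)*(2*9*(-6)) + 20 = -144*(-108) + 20 = 15552 + 20 = 15572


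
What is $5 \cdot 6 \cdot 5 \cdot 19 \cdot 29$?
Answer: $82650$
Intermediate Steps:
$5 \cdot 6 \cdot 5 \cdot 19 \cdot 29 = 30 \cdot 5 \cdot 19 \cdot 29 = 150 \cdot 19 \cdot 29 = 2850 \cdot 29 = 82650$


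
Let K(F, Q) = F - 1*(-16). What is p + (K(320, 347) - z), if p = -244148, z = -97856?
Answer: -145956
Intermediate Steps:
K(F, Q) = 16 + F (K(F, Q) = F + 16 = 16 + F)
p + (K(320, 347) - z) = -244148 + ((16 + 320) - 1*(-97856)) = -244148 + (336 + 97856) = -244148 + 98192 = -145956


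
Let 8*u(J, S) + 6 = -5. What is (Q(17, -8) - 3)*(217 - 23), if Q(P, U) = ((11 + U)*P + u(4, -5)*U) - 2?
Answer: 11058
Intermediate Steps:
u(J, S) = -11/8 (u(J, S) = -¾ + (⅛)*(-5) = -¾ - 5/8 = -11/8)
Q(P, U) = -2 - 11*U/8 + P*(11 + U) (Q(P, U) = ((11 + U)*P - 11*U/8) - 2 = (P*(11 + U) - 11*U/8) - 2 = (-11*U/8 + P*(11 + U)) - 2 = -2 - 11*U/8 + P*(11 + U))
(Q(17, -8) - 3)*(217 - 23) = ((-2 + 11*17 - 11/8*(-8) + 17*(-8)) - 3)*(217 - 23) = ((-2 + 187 + 11 - 136) - 3)*194 = (60 - 3)*194 = 57*194 = 11058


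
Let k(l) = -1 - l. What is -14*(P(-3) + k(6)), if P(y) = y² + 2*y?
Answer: 56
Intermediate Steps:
-14*(P(-3) + k(6)) = -14*(-3*(2 - 3) + (-1 - 1*6)) = -14*(-3*(-1) + (-1 - 6)) = -14*(3 - 7) = -14*(-4) = 56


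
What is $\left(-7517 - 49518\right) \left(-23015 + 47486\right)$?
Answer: $-1395703485$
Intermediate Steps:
$\left(-7517 - 49518\right) \left(-23015 + 47486\right) = \left(-57035\right) 24471 = -1395703485$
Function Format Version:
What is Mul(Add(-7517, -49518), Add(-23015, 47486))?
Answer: -1395703485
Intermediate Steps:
Mul(Add(-7517, -49518), Add(-23015, 47486)) = Mul(-57035, 24471) = -1395703485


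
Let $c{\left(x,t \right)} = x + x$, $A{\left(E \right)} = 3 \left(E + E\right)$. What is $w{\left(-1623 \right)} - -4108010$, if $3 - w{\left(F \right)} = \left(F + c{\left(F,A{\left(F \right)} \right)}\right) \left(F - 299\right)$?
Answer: $-5250205$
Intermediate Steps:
$A{\left(E \right)} = 6 E$ ($A{\left(E \right)} = 3 \cdot 2 E = 6 E$)
$c{\left(x,t \right)} = 2 x$
$w{\left(F \right)} = 3 - 3 F \left(-299 + F\right)$ ($w{\left(F \right)} = 3 - \left(F + 2 F\right) \left(F - 299\right) = 3 - 3 F \left(-299 + F\right)$)
$w{\left(-1623 \right)} - -4108010 = \left(3 - 3 \left(-1623\right)^{2} + 897 \left(-1623\right)\right) - -4108010 = \left(3 - 7902387 - 1455831\right) + 4108010 = -9358215 + 4108010 = -5250205$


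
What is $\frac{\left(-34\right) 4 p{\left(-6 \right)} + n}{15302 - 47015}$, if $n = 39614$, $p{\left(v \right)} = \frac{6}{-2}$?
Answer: $- \frac{40022}{31713} \approx -1.262$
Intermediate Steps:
$p{\left(v \right)} = -3$ ($p{\left(v \right)} = 6 \left(- \frac{1}{2}\right) = -3$)
$\frac{\left(-34\right) 4 p{\left(-6 \right)} + n}{15302 - 47015} = \frac{\left(-34\right) 4 \left(-3\right) + 39614}{15302 - 47015} = \frac{\left(-136\right) \left(-3\right) + 39614}{-31713} = \left(408 + 39614\right) \left(- \frac{1}{31713}\right) = 40022 \left(- \frac{1}{31713}\right) = - \frac{40022}{31713}$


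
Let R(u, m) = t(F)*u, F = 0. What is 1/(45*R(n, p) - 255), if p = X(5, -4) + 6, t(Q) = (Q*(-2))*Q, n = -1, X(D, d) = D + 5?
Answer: -1/255 ≈ -0.0039216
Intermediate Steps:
X(D, d) = 5 + D
t(Q) = -2*Q**2 (t(Q) = (-2*Q)*Q = -2*Q**2)
p = 16 (p = (5 + 5) + 6 = 10 + 6 = 16)
R(u, m) = 0 (R(u, m) = (-2*0**2)*u = (-2*0)*u = 0*u = 0)
1/(45*R(n, p) - 255) = 1/(45*0 - 255) = 1/(0 - 255) = 1/(-255) = -1/255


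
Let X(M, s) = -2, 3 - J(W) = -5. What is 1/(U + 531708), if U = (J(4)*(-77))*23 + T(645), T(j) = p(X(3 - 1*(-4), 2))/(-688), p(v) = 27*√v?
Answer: 122487226880/63392039399475929 + 9288*I*√2/63392039399475929 ≈ 1.9322e-6 + 2.0721e-13*I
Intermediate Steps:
J(W) = 8 (J(W) = 3 - 1*(-5) = 3 + 5 = 8)
T(j) = -27*I*√2/688 (T(j) = (27*√(-2))/(-688) = (27*(I*√2))*(-1/688) = (27*I*√2)*(-1/688) = -27*I*√2/688)
U = -14168 - 27*I*√2/688 (U = (8*(-77))*23 - 27*I*√2/688 = -616*23 - 27*I*√2/688 = -14168 - 27*I*√2/688 ≈ -14168.0 - 0.0555*I)
1/(U + 531708) = 1/((-14168 - 27*I*√2/688) + 531708) = 1/(517540 - 27*I*√2/688)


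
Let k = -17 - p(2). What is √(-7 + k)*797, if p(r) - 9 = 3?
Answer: 4782*I ≈ 4782.0*I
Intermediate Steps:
p(r) = 12 (p(r) = 9 + 3 = 12)
k = -29 (k = -17 - 1*12 = -17 - 12 = -29)
√(-7 + k)*797 = √(-7 - 29)*797 = √(-36)*797 = (6*I)*797 = 4782*I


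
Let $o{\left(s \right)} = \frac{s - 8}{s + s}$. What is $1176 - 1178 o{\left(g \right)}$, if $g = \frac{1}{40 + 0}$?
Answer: $189067$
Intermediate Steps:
$g = \frac{1}{40} \approx 0.025$
$o{\left(s \right)} = \frac{-8 + s}{2 s}$
$1176 - 1178 o{\left(g \right)} = 1176 - 1178 \frac{\frac{1}{\frac{1}{40}} \left(-8 + \frac{1}{40}\right)}{2} = 1176 - 1178 \cdot \frac{1}{2} \cdot 40 \left(- \frac{319}{40}\right) = 1176 - -187891 = 1176 + 187891 = 189067$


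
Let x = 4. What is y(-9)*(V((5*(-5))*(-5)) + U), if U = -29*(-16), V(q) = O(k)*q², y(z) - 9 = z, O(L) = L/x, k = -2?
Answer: 0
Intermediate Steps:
O(L) = L/4
y(z) = 9 + z
V(q) = -q²/2 (V(q) = ((¼)*(-2))*q² = -q²/2)
U = 464
y(-9)*(V((5*(-5))*(-5)) + U) = (9 - 9)*(-((5*(-5))*(-5))²/2 + 464) = 0*(-(-25*(-5))²/2 + 464) = 0*(-½*125² + 464) = 0*(-½*15625 + 464) = 0*(-15625/2 + 464) = 0*(-14697/2) = 0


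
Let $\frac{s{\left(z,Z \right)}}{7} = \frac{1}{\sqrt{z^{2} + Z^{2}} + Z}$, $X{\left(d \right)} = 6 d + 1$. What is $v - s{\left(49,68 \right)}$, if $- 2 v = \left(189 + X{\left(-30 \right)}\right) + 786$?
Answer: $- \frac{136446}{343} - \frac{5 \sqrt{281}}{343} \approx -398.05$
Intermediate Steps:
$X{\left(d \right)} = 1 + 6 d$
$s{\left(z,Z \right)} = \frac{7}{Z + \sqrt{Z^{2} + z^{2}}}$ ($s{\left(z,Z \right)} = \frac{7}{\sqrt{z^{2} + Z^{2}} + Z} = \frac{7}{\sqrt{Z^{2} + z^{2}} + Z} = \frac{7}{Z + \sqrt{Z^{2} + z^{2}}}$)
$v = -398$ ($v = - \frac{\left(189 + \left(1 + 6 \left(-30\right)\right)\right) + 786}{2} = - \frac{\left(189 + \left(1 - 180\right)\right) + 786}{2} = - \frac{\left(189 - 179\right) + 786}{2} = - \frac{10 + 786}{2} = \left(- \frac{1}{2}\right) 796 = -398$)
$v - s{\left(49,68 \right)} = -398 - \frac{7}{68 + \sqrt{68^{2} + 49^{2}}} = -398 - \frac{7}{68 + \sqrt{4624 + 2401}} = -398 - \frac{7}{68 + \sqrt{7025}} = -398 - \frac{7}{68 + 5 \sqrt{281}}$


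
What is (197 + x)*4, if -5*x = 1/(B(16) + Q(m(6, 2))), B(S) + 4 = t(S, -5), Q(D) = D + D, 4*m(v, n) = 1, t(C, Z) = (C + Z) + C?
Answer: 185172/235 ≈ 787.97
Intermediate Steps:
t(C, Z) = Z + 2*C
m(v, n) = ¼ (m(v, n) = (¼)*1 = ¼)
Q(D) = 2*D
B(S) = -9 + 2*S (B(S) = -4 + (-5 + 2*S) = -9 + 2*S)
x = -2/235 (x = -1/(5*((-9 + 2*16) + 2*(¼))) = -1/(5*((-9 + 32) + ½)) = -1/(5*(23 + ½)) = -1/(5*47/2) = -⅕*2/47 = -2/235 ≈ -0.0085106)
(197 + x)*4 = (197 - 2/235)*4 = (46293/235)*4 = 185172/235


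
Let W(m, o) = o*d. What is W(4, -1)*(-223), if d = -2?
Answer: -446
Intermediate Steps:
W(m, o) = -2*o (W(m, o) = o*(-2) = -2*o)
W(4, -1)*(-223) = -2*(-1)*(-223) = 2*(-223) = -446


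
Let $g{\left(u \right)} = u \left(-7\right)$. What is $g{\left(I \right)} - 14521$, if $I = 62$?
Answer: $-14955$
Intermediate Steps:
$g{\left(u \right)} = - 7 u$
$g{\left(I \right)} - 14521 = \left(-7\right) 62 - 14521 = -434 - 14521 = -14955$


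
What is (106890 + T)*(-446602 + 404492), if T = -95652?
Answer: -473232180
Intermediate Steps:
(106890 + T)*(-446602 + 404492) = (106890 - 95652)*(-446602 + 404492) = 11238*(-42110) = -473232180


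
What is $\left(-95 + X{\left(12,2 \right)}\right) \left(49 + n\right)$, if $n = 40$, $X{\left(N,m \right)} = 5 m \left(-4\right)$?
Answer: $-12015$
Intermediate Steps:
$X{\left(N,m \right)} = - 20 m$
$\left(-95 + X{\left(12,2 \right)}\right) \left(49 + n\right) = \left(-95 - 40\right) \left(49 + 40\right) = \left(-95 - 40\right) 89 = \left(-135\right) 89 = -12015$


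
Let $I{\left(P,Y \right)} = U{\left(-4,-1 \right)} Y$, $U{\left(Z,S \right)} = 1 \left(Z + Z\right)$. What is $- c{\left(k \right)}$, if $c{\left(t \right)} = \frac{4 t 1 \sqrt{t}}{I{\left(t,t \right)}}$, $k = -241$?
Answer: $\frac{i \sqrt{241}}{2} \approx 7.7621 i$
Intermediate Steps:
$U{\left(Z,S \right)} = 2 Z$ ($U{\left(Z,S \right)} = 1 \cdot 2 Z = 2 Z$)
$I{\left(P,Y \right)} = - 8 Y$ ($I{\left(P,Y \right)} = 2 \left(-4\right) Y = - 8 Y$)
$c{\left(t \right)} = - \frac{\sqrt{t}}{2}$ ($c{\left(t \right)} = \frac{4 t 1 \sqrt{t}}{\left(-8\right) t} = 4 t \sqrt{t} \left(- \frac{1}{8 t}\right) = 4 t^{\frac{3}{2}} \left(- \frac{1}{8 t}\right) = - \frac{\sqrt{t}}{2}$)
$- c{\left(k \right)} = - \frac{\left(-1\right) \sqrt{-241}}{2} = - \frac{\left(-1\right) i \sqrt{241}}{2} = \frac{i \sqrt{241}}{2}$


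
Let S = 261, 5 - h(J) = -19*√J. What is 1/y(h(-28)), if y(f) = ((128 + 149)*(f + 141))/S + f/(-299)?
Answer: 943558077267/215089744962761 - 244836124884*I*√7/215089744962761 ≈ 0.0043868 - 0.0030117*I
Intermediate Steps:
h(J) = 5 + 19*√J (h(J) = 5 - (-19)*√J = 5 + 19*√J)
y(f) = 13019/87 + 82562*f/78039 (y(f) = ((128 + 149)*(f + 141))/261 + f/(-299) = (277*(141 + f))*(1/261) + f*(-1/299) = (39057 + 277*f)*(1/261) - f/299 = (13019/87 + 277*f/261) - f/299 = 13019/87 + 82562*f/78039)
1/y(h(-28)) = 1/(13019/87 + 82562*(5 + 19*√(-28))/78039) = 1/(13019/87 + 82562*(5 + 19*(2*I*√7))/78039) = 1/(13019/87 + 82562*(5 + 38*I*√7)/78039) = 1/(13019/87 + (412810/78039 + 3137356*I*√7/78039)) = 1/(12090853/78039 + 3137356*I*√7/78039)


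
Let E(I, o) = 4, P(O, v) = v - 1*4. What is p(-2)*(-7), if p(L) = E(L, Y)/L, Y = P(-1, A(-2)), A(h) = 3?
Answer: 14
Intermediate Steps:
P(O, v) = -4 + v (P(O, v) = v - 4 = -4 + v)
Y = -1 (Y = -4 + 3 = -1)
p(L) = 4/L
p(-2)*(-7) = (4/(-2))*(-7) = (4*(-½))*(-7) = -2*(-7) = 14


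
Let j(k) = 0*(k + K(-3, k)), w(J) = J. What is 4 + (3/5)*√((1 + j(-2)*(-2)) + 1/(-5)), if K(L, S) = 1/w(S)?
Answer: 4 + 6*√5/25 ≈ 4.5367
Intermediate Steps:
K(L, S) = 1/S
j(k) = 0 (j(k) = 0*(k + 1/k) = 0)
4 + (3/5)*√((1 + j(-2)*(-2)) + 1/(-5)) = 4 + (3/5)*√((1 + 0*(-2)) + 1/(-5)) = 4 + (3*(⅕))*√((1 + 0) - ⅕) = 4 + 3*√(1 - ⅕)/5 = 4 + 3*√(⅘)/5 = 4 + 3*(2*√5/5)/5 = 4 + 6*√5/25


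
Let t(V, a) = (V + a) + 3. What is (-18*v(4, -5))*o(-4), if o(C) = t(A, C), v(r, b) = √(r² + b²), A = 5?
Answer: -72*√41 ≈ -461.02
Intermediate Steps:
t(V, a) = 3 + V + a
v(r, b) = √(b² + r²)
o(C) = 8 + C (o(C) = 3 + 5 + C = 8 + C)
(-18*v(4, -5))*o(-4) = (-18*√((-5)² + 4²))*(8 - 4) = -18*√(25 + 16)*4 = -18*√41*4 = -72*√41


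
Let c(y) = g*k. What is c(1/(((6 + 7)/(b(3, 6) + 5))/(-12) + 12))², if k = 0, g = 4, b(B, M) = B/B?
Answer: 0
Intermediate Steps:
b(B, M) = 1
c(y) = 0 (c(y) = 4*0 = 0)
c(1/(((6 + 7)/(b(3, 6) + 5))/(-12) + 12))² = 0² = 0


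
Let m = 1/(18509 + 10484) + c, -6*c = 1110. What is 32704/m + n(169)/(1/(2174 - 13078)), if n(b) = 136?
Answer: -994377606456/670463 ≈ -1.4831e+6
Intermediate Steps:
c = -185 (c = -⅙*1110 = -185)
m = -5363704/28993 (m = 1/(18509 + 10484) - 185 = 1/28993 - 185 = -5363704/28993 ≈ -185.00)
32704/m + n(169)/(1/(2174 - 13078)) = 32704/(-5363704/28993) + 136/(1/(2174 - 13078)) = 32704*(-28993/5363704) + 136/(1/(-10904)) = -118523384/670463 + 136/(-1/10904) = -118523384/670463 + 136*(-10904) = -118523384/670463 - 1482944 = -994377606456/670463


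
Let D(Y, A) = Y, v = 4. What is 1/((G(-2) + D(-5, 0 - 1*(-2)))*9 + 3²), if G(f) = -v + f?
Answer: -1/90 ≈ -0.011111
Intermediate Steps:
G(f) = -4 + f (G(f) = -1*4 + f = -4 + f)
1/((G(-2) + D(-5, 0 - 1*(-2)))*9 + 3²) = 1/(((-4 - 2) - 5)*9 + 3²) = 1/((-6 - 5)*9 + 9) = 1/(-11*9 + 9) = 1/(-99 + 9) = 1/(-90) = -1/90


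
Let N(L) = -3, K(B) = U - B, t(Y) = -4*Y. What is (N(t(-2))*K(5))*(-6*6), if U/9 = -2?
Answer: -2484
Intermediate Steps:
U = -18 (U = 9*(-2) = -18)
K(B) = -18 - B
(N(t(-2))*K(5))*(-6*6) = (-3*(-18 - 1*5))*(-6*6) = -3*(-18 - 5)*(-36) = -3*(-23)*(-36) = 69*(-36) = -2484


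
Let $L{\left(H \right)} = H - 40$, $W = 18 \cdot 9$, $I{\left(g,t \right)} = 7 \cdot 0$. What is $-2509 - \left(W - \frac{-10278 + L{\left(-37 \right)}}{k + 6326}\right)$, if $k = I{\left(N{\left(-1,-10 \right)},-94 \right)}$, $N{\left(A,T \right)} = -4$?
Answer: $- \frac{16907101}{6326} \approx -2672.6$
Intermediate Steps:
$I{\left(g,t \right)} = 0$
$W = 162$
$L{\left(H \right)} = -40 + H$ ($L{\left(H \right)} = H - 40 = -40 + H$)
$k = 0$
$-2509 - \left(W - \frac{-10278 + L{\left(-37 \right)}}{k + 6326}\right) = -2509 - \left(162 - \frac{-10278 - 77}{0 + 6326}\right) = -2509 - \left(162 - \frac{-10278 - 77}{6326}\right) = -2509 - \left(162 - \left(-10355\right) \frac{1}{6326}\right) = -2509 - \left(162 - - \frac{10355}{6326}\right) = -2509 - \left(162 + \frac{10355}{6326}\right) = -2509 - \frac{1035167}{6326} = - \frac{16907101}{6326}$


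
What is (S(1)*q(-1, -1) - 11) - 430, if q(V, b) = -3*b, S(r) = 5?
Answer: -426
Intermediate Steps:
(S(1)*q(-1, -1) - 11) - 430 = (5*(-3*(-1)) - 11) - 430 = (5*3 - 11) - 430 = (15 - 11) - 430 = 4 - 430 = -426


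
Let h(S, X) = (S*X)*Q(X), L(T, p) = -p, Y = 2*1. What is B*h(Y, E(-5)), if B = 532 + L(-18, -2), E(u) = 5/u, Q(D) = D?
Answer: 1068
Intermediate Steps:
Y = 2
h(S, X) = S*X² (h(S, X) = (S*X)*X = S*X²)
B = 534 (B = 532 - 1*(-2) = 532 + 2 = 534)
B*h(Y, E(-5)) = 534*(2*(5/(-5))²) = 534*(2*(5*(-⅕))²) = 534*(2*(-1)²) = 534*(2*1) = 534*2 = 1068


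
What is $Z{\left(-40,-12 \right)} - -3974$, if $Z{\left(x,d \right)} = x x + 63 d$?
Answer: $4818$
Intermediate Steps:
$Z{\left(x,d \right)} = x^{2} + 63 d$
$Z{\left(-40,-12 \right)} - -3974 = \left(\left(-40\right)^{2} + 63 \left(-12\right)\right) - -3974 = \left(1600 - 756\right) + 3974 = 844 + 3974 = 4818$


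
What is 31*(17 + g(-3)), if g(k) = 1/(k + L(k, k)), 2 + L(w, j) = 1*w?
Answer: 4185/8 ≈ 523.13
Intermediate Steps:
L(w, j) = -2 + w (L(w, j) = -2 + 1*w = -2 + w)
g(k) = 1/(-2 + 2*k) (g(k) = 1/(k + (-2 + k)) = 1/(-2 + 2*k))
31*(17 + g(-3)) = 31*(17 + 1/(2*(-1 - 3))) = 31*(17 + (½)/(-4)) = 31*(17 + (½)*(-¼)) = 31*(17 - ⅛) = 31*(135/8) = 4185/8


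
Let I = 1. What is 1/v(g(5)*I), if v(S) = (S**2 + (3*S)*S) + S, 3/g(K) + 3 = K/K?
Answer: 2/15 ≈ 0.13333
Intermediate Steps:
g(K) = -3/2 (g(K) = 3/(-3 + K/K) = 3/(-3 + 1) = 3/(-2) = 3*(-1/2) = -3/2)
v(S) = S + 4*S**2 (v(S) = (S**2 + 3*S**2) + S = 4*S**2 + S = S + 4*S**2)
1/v(g(5)*I) = 1/((-3/2*1)*(1 + 4*(-3/2*1))) = 1/(-3*(1 + 4*(-3/2))/2) = 1/(-3*(1 - 6)/2) = 1/(-3/2*(-5)) = 1/(15/2) = 2/15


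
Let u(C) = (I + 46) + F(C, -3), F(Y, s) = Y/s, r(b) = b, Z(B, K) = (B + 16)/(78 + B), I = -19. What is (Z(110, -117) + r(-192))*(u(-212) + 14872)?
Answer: -269229455/94 ≈ -2.8641e+6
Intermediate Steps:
Z(B, K) = (16 + B)/(78 + B)
u(C) = 27 - C/3 (u(C) = (-19 + 46) + C/(-3) = 27 + C*(-⅓) = 27 - C/3)
(Z(110, -117) + r(-192))*(u(-212) + 14872) = ((16 + 110)/(78 + 110) - 192)*((27 - ⅓*(-212)) + 14872) = (126/188 - 192)*((27 + 212/3) + 14872) = ((1/188)*126 - 192)*(293/3 + 14872) = (63/94 - 192)*(44909/3) = -17985/94*44909/3 = -269229455/94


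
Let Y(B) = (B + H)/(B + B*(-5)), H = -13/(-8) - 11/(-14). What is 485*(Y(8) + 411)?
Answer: 356925565/1792 ≈ 1.9918e+5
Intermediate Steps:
H = 135/56 (H = -13*(-1/8) - 11*(-1/14) = 13/8 + 11/14 = 135/56 ≈ 2.4107)
Y(B) = -(135/56 + B)/(4*B) (Y(B) = (B + 135/56)/(B + B*(-5)) = (135/56 + B)/(B - 5*B) = (135/56 + B)/((-4*B)) = (135/56 + B)*(-1/(4*B)) = -(135/56 + B)/(4*B))
485*(Y(8) + 411) = 485*((1/224)*(-135 - 56*8)/8 + 411) = 485*((1/224)*(1/8)*(-135 - 448) + 411) = 485*((1/224)*(1/8)*(-583) + 411) = 485*(-583/1792 + 411) = 485*(735929/1792) = 356925565/1792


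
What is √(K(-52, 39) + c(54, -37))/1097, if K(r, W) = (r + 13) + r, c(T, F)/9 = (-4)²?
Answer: √53/1097 ≈ 0.0066364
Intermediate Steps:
c(T, F) = 144 (c(T, F) = 9*(-4)² = 9*16 = 144)
K(r, W) = 13 + 2*r (K(r, W) = (13 + r) + r = 13 + 2*r)
√(K(-52, 39) + c(54, -37))/1097 = √((13 + 2*(-52)) + 144)/1097 = √((13 - 104) + 144)*(1/1097) = √(-91 + 144)*(1/1097) = √53*(1/1097) = √53/1097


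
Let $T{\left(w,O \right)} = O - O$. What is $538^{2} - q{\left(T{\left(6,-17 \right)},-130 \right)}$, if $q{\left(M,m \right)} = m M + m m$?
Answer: $272544$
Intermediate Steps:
$T{\left(w,O \right)} = 0$
$q{\left(M,m \right)} = m^{2} + M m$ ($q{\left(M,m \right)} = M m + m^{2} = m^{2} + M m$)
$538^{2} - q{\left(T{\left(6,-17 \right)},-130 \right)} = 538^{2} - - 130 \left(0 - 130\right) = 289444 - \left(-130\right) \left(-130\right) = 289444 - 16900 = 272544$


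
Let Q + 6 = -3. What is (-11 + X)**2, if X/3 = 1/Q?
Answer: 1156/9 ≈ 128.44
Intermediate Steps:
Q = -9 (Q = -6 - 3 = -9)
X = -1/3 (X = 3/(-9) = 3*(-1/9) = -1/3 ≈ -0.33333)
(-11 + X)**2 = (-11 - 1/3)**2 = (-34/3)**2 = 1156/9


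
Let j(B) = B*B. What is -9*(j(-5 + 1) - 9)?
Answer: -63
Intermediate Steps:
j(B) = B²
-9*(j(-5 + 1) - 9) = -9*((-5 + 1)² - 9) = -9*((-4)² - 9) = -9*(16 - 9) = -9*7 = -63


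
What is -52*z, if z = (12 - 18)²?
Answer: -1872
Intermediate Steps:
z = 36 (z = (-6)² = 36)
-52*z = -52*36 = -1872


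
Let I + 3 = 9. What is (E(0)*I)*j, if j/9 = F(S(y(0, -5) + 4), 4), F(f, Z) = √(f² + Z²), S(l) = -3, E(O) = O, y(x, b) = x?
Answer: 0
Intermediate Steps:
I = 6 (I = -3 + 9 = 6)
F(f, Z) = √(Z² + f²)
j = 45 (j = 9*√(4² + (-3)²) = 9*√(16 + 9) = 9*√25 = 9*5 = 45)
(E(0)*I)*j = (0*6)*45 = 0*45 = 0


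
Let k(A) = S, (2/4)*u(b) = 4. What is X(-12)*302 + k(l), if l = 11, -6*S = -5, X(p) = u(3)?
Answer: 14501/6 ≈ 2416.8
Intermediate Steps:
u(b) = 8 (u(b) = 2*4 = 8)
X(p) = 8
S = ⅚ (S = -⅙*(-5) = ⅚ ≈ 0.83333)
k(A) = ⅚
X(-12)*302 + k(l) = 8*302 + ⅚ = 2416 + ⅚ = 14501/6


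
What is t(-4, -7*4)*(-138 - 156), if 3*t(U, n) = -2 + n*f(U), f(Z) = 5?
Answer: 13916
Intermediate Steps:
t(U, n) = -⅔ + 5*n/3 (t(U, n) = (-2 + n*5)/3 = (-2 + 5*n)/3 = -⅔ + 5*n/3)
t(-4, -7*4)*(-138 - 156) = (-⅔ + 5*(-7*4)/3)*(-138 - 156) = (-⅔ + (5/3)*(-28))*(-294) = (-⅔ - 140/3)*(-294) = -142/3*(-294) = 13916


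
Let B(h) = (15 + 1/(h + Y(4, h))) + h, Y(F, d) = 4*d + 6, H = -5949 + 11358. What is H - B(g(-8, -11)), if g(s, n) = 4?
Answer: 140139/26 ≈ 5390.0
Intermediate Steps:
H = 5409
Y(F, d) = 6 + 4*d
B(h) = 15 + h + 1/(6 + 5*h) (B(h) = (15 + 1/(h + (6 + 4*h))) + h = (15 + 1/(6 + 5*h)) + h = 15 + h + 1/(6 + 5*h))
H - B(g(-8, -11)) = 5409 - (91 + 5*4**2 + 81*4)/(6 + 5*4) = 5409 - (91 + 5*16 + 324)/(6 + 20) = 5409 - (91 + 80 + 324)/26 = 5409 - 495/26 = 140139/26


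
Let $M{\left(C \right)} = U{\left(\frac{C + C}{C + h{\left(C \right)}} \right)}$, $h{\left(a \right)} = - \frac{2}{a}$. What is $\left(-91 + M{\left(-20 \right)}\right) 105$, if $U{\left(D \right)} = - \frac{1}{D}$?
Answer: $- \frac{768579}{80} \approx -9607.2$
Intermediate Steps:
$M{\left(C \right)} = - \frac{C - \frac{2}{C}}{2 C}$ ($M{\left(C \right)} = - \frac{1}{\left(C + C\right) \frac{1}{C - \frac{2}{C}}} = - \frac{1}{2 C \frac{1}{C - \frac{2}{C}}} = - \frac{C - \frac{2}{C}}{2 C}$)
$\left(-91 + M{\left(-20 \right)}\right) 105 = \left(-91 - \left(\frac{1}{2} - \frac{1}{400}\right)\right) 105 = \left(-91 + \left(- \frac{1}{2} + \frac{1}{400}\right)\right) 105 = \left(-91 - \frac{199}{400}\right) 105 = \left(- \frac{36599}{400}\right) 105 = - \frac{768579}{80}$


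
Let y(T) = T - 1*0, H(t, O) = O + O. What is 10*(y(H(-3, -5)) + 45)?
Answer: 350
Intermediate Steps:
H(t, O) = 2*O
y(T) = T (y(T) = T + 0 = T)
10*(y(H(-3, -5)) + 45) = 10*(2*(-5) + 45) = 10*(-10 + 45) = 10*35 = 350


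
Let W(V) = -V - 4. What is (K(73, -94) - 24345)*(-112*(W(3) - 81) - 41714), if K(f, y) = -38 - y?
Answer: 773798962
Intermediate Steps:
W(V) = -4 - V
(K(73, -94) - 24345)*(-112*(W(3) - 81) - 41714) = ((-38 - 1*(-94)) - 24345)*(-112*((-4 - 1*3) - 81) - 41714) = ((-38 + 94) - 24345)*(-112*((-4 - 3) - 81) - 41714) = (56 - 24345)*(-112*(-7 - 81) - 41714) = -24289*(-112*(-88) - 41714) = -24289*(9856 - 41714) = -24289*(-31858) = 773798962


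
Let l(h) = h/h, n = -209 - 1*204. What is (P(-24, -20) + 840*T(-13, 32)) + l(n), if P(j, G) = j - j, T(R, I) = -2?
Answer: -1679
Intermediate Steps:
n = -413 (n = -209 - 204 = -413)
P(j, G) = 0
l(h) = 1
(P(-24, -20) + 840*T(-13, 32)) + l(n) = (0 + 840*(-2)) + 1 = (0 - 1680) + 1 = -1680 + 1 = -1679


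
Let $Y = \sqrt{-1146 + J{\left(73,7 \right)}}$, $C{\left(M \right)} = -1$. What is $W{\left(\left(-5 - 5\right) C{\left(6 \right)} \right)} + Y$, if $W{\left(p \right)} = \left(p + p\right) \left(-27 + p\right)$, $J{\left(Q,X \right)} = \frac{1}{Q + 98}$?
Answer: $-340 + \frac{i \sqrt{3723335}}{57} \approx -340.0 + 33.853 i$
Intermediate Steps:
$J{\left(Q,X \right)} = \frac{1}{98 + Q}$
$W{\left(p \right)} = 2 p \left(-27 + p\right)$
$Y = \frac{i \sqrt{3723335}}{57}$ ($Y = \sqrt{-1146 + \frac{1}{98 + 73}} = \sqrt{-1146 + \frac{1}{171}} = \sqrt{- \frac{195965}{171}} = \frac{i \sqrt{3723335}}{57} \approx 33.853 i$)
$W{\left(\left(-5 - 5\right) C{\left(6 \right)} \right)} + Y = 2 \left(-5 - 5\right) \left(-1\right) \left(-27 + \left(-5 - 5\right) \left(-1\right)\right) + \frac{i \sqrt{3723335}}{57} = 2 \left(\left(-10\right) \left(-1\right)\right) \left(-27 - -10\right) + \frac{i \sqrt{3723335}}{57} = 2 \cdot 10 \left(-27 + 10\right) + \frac{i \sqrt{3723335}}{57} = 2 \cdot 10 \left(-17\right) + \frac{i \sqrt{3723335}}{57} = -340 + \frac{i \sqrt{3723335}}{57}$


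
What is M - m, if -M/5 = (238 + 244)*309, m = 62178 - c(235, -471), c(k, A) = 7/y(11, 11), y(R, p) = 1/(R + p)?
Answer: -806714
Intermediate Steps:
c(k, A) = 154 (c(k, A) = 7/(1/(11 + 11)) = 7/(1/22) = 7*22 = 154)
m = 62024 (m = 62178 - 1*154 = 62178 - 154 = 62024)
M = -744690 (M = -5*(238 + 244)*309 = -2410*309 = -5*148938 = -744690)
M - m = -744690 - 1*62024 = -744690 - 62024 = -806714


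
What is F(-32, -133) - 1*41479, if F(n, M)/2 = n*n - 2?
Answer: -39435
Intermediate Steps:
F(n, M) = -4 + 2*n**2 (F(n, M) = 2*(n*n - 2) = 2*(n**2 - 2) = 2*(-2 + n**2) = -4 + 2*n**2)
F(-32, -133) - 1*41479 = (-4 + 2*(-32)**2) - 1*41479 = (-4 + 2*1024) - 41479 = (-4 + 2048) - 41479 = 2044 - 41479 = -39435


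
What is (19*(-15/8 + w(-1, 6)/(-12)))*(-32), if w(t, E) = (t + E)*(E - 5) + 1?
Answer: 1444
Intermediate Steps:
w(t, E) = 1 + (-5 + E)*(E + t) (w(t, E) = (E + t)*(-5 + E) + 1 = (-5 + E)*(E + t) + 1 = 1 + (-5 + E)*(E + t))
(19*(-15/8 + w(-1, 6)/(-12)))*(-32) = (19*(-15/8 + (1 + 6² - 5*6 - 5*(-1) + 6*(-1))/(-12)))*(-32) = (19*(-15*⅛ + (1 + 36 - 30 + 5 - 6)*(-1/12)))*(-32) = (19*(-15/8 + 6*(-1/12)))*(-32) = (19*(-15/8 - ½))*(-32) = (19*(-19/8))*(-32) = -361/8*(-32) = 1444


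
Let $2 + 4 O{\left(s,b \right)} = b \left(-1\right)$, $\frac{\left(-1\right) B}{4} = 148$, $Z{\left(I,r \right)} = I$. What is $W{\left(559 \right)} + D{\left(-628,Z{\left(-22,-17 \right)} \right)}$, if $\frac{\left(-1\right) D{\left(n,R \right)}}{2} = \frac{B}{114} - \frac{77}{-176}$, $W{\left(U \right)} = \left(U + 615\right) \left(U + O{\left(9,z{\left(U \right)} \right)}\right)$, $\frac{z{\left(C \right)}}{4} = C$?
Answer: $- \frac{263335}{456} \approx -577.49$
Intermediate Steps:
$z{\left(C \right)} = 4 C$
$B = -592$ ($B = \left(-4\right) 148 = -592$)
$O{\left(s,b \right)} = - \frac{1}{2} - \frac{b}{4}$ ($O{\left(s,b \right)} = - \frac{1}{2} + \frac{b \left(-1\right)}{4} = - \frac{1}{2} + \frac{\left(-1\right) b}{4} = - \frac{1}{2} - \frac{b}{4}$)
$W{\left(U \right)} = - \frac{615}{2} - \frac{U}{2}$ ($W{\left(U \right)} = \left(U + 615\right) \left(U - \left(\frac{1}{2} + \frac{4 U}{4}\right)\right) = \left(615 + U\right) \left(U - \left(\frac{1}{2} + U\right)\right) = \left(615 + U\right) \left(- \frac{1}{2}\right) = - \frac{615}{2} - \frac{U}{2}$)
$D{\left(n,R \right)} = \frac{4337}{456}$ ($D{\left(n,R \right)} = - 2 \left(- \frac{592}{114} - \frac{77}{-176}\right) = - 2 \left(\left(-592\right) \frac{1}{114} - - \frac{7}{16}\right) = - 2 \left(- \frac{296}{57} + \frac{7}{16}\right) = \left(-2\right) \left(- \frac{4337}{912}\right) = \frac{4337}{456}$)
$W{\left(559 \right)} + D{\left(-628,Z{\left(-22,-17 \right)} \right)} = \left(- \frac{615}{2} - \frac{559}{2}\right) + \frac{4337}{456} = -587 + \frac{4337}{456} = - \frac{263335}{456}$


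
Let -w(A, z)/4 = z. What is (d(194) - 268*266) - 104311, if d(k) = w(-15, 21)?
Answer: -175683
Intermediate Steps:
w(A, z) = -4*z
d(k) = -84 (d(k) = -4*21 = -84)
(d(194) - 268*266) - 104311 = (-84 - 268*266) - 104311 = (-84 - 71288) - 104311 = -71372 - 104311 = -175683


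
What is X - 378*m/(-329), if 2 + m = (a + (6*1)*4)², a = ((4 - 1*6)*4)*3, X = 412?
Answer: 19256/47 ≈ 409.70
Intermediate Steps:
a = -24 (a = ((4 - 6)*4)*3 = -2*4*3 = -8*3 = -24)
m = -2 (m = -2 + (-24 + (6*1)*4)² = -2 + (-24 + 6*4)² = -2 + (-24 + 24)² = -2 + 0² = -2 + 0 = -2)
X - 378*m/(-329) = 412 - (-756)/(-329) = 412 - (-756)*(-1)/329 = 412 - 378*2/329 = 412 - 108/47 = 19256/47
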